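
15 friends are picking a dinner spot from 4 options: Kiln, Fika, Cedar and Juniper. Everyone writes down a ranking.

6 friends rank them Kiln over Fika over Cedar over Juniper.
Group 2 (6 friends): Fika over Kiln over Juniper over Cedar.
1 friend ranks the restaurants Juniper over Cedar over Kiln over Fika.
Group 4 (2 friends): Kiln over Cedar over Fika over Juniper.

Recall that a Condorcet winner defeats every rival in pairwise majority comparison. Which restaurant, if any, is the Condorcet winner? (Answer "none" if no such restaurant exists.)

Pairwise majorities:
Kiln vs Fika: Kiln wins 9–6.
Kiln vs Cedar: Kiln wins 14–1.
Kiln vs Juniper: Kiln wins 14–1.
Fika vs Cedar: Fika wins 12–3.
Fika vs Juniper: Fika, 14–1.
Cedar vs Juniper: Cedar wins 8–7.
Kiln defeats every rival head-to-head and is the Condorcet winner.

Kiln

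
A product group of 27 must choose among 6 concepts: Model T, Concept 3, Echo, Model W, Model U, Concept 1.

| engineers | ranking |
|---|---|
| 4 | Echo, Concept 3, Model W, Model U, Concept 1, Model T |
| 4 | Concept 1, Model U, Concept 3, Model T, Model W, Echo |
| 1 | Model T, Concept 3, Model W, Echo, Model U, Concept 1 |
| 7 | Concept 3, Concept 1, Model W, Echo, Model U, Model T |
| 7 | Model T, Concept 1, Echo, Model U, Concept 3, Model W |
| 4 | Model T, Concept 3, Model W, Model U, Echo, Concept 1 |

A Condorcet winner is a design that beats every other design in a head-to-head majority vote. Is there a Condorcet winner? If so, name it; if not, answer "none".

Check each pair by majority over 27 ballots:
Model T–Concept 3: Concept 3 15–12.
Model T–Echo: Model T 16–11.
Model T vs Model W: Model T preferred on 4+1+7+4 = 16 ballots; Model T wins 16–11.
Model T vs Model U: Model U wins 15–12.
Model T vs Concept 1: 12 to 15, Concept 1.
Concept 3 vs Echo: Concept 3 preferred on 4+1+7+4 = 16 ballots; Concept 3 wins 16–11.
Concept 3 vs Model W: 27 to 0, Concept 3.
Concept 3 vs Model U: Concept 3 preferred on 4+1+7+4 = 16 ballots; Concept 3 wins 16–11.
Concept 3 vs Concept 1: Concept 3 wins 16–11.
Echo vs Model W: 11 to 16, Model W.
Echo–Model U: Echo 19–8.
Echo vs Concept 1: Echo preferred on 4+1+4 = 9 ballots; Concept 1 wins 18–9.
Model W–Model U: Model W 16–11.
Model W vs Concept 1: Model W preferred on 4+1+4 = 9 ballots; Concept 1 wins 18–9.
Model U–Concept 1: Concept 1 18–9.
Concept 3 beats each of Model T, Echo, Model W, Model U, Concept 1 — Concept 3 is the Condorcet winner.

Concept 3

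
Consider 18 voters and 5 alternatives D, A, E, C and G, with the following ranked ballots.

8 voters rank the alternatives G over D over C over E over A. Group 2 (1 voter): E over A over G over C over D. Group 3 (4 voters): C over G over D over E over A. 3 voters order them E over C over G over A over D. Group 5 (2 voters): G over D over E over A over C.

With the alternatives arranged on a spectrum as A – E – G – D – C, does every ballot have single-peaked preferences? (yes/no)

Axis positions: A=1, E=2, G=3, D=4, C=5.
Group 1 (peak G at position 3): ranking walks positions 3-4-5-2-1, expanding outward from the peak — single-peaked.
Group 2: ranking walks positions 2-1-3-5-4; C is ranked above D even though D lies between C and the peak E on the axis — preferences dip and rise again. Not single-peaked.
Group 3: ranking walks positions 5-3-4-2-1; G is ranked above D even though D lies between G and the peak C on the axis — preferences dip and rise again. Not single-peaked.
Group 4: ranking walks positions 2-5-3-1-4; C is ranked above G even though G lies between C and the peak E on the axis — preferences dip and rise again. Not single-peaked.
Group 5 (peak G at position 3): ranking walks positions 3-4-2-1-5, expanding outward from the peak — single-peaked.
Group 2 violates single-peakedness, so the profile is not single-peaked on this axis.

no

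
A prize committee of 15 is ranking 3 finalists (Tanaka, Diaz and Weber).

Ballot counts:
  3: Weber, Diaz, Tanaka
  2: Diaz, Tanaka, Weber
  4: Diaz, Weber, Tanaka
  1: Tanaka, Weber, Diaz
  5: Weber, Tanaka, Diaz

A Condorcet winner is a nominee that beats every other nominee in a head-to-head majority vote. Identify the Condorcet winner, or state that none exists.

Weber

Pairwise majorities:
Tanaka–Diaz: Diaz 9–6.
Tanaka vs Weber: Weber, 12–3.
Diaz–Weber: Weber 9–6.
Only Weber has no losses; Weber is the Condorcet winner.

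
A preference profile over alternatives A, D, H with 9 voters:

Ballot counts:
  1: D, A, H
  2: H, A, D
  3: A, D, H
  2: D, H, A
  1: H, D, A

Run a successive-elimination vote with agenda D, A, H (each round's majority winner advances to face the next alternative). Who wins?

Round 1: D vs A — 4–5, A advances.
Round 2: A vs H — 4–5, H advances.
H survives the agenda.

H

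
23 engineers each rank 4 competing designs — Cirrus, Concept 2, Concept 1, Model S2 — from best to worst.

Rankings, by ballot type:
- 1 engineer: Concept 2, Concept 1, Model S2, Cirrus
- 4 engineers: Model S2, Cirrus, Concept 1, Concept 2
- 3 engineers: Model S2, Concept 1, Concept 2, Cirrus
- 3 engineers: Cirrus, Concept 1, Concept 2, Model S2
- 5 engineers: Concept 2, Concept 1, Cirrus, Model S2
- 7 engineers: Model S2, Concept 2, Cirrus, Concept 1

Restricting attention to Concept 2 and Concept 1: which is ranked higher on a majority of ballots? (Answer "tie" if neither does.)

Concept 2

Ballots ranking Concept 2 above Concept 1: 1 + 5 + 7 = 13.
Ballots ranking Concept 1 above Concept 2: 23 − 13 = 10.
Concept 2 wins the head-to-head 13–10.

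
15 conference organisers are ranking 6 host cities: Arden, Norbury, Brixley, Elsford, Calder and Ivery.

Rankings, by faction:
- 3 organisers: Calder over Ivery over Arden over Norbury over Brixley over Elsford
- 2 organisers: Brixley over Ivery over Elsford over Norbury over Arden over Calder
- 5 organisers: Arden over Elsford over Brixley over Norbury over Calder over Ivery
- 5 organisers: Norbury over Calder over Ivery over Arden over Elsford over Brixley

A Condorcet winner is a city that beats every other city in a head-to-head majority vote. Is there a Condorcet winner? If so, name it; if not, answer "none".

Check each pair by majority over 15 ballots:
Arden–Norbury: Arden 8–7.
Arden vs Brixley: Arden, 13–2.
Arden vs Elsford: Arden, 13–2.
Arden vs Calder: Calder, 8–7.
Arden–Ivery: Ivery 10–5.
Norbury vs Brixley: Norbury, 8–7.
Norbury vs Elsford: Norbury wins 8–7.
Norbury vs Calder: Norbury, 12–3.
Norbury–Ivery: Norbury 10–5.
Brixley vs Elsford: Elsford, 10–5.
Brixley vs Calder: Calder wins 8–7.
Brixley vs Ivery: Ivery, 8–7.
Elsford vs Calder: Calder, 8–7.
Elsford vs Ivery: Ivery, 10–5.
Calder vs Ivery: Calder, 13–2.
No city is unbeaten: Arden loses to Calder; Norbury loses to Arden; Brixley loses to Arden; Elsford loses to Arden; Calder loses to Norbury; Ivery loses to Norbury. In particular Arden → Norbury → Calder → Arden is a majority cycle — no Condorcet winner exists.

none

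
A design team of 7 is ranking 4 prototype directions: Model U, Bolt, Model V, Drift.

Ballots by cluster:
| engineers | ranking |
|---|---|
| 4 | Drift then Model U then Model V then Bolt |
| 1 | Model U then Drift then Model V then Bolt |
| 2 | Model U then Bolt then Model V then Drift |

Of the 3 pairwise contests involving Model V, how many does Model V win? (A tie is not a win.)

1

Model V against each rival (7 engineers):
Model V vs Model U: 0 for Model V, 7 for Model U — Model U by 7–0.
Model V vs Bolt: Model V, 5–2.
Model V–Drift: Drift 5–2.
Model V beats Bolt; loses to Model U, Drift — 1 pairwise win.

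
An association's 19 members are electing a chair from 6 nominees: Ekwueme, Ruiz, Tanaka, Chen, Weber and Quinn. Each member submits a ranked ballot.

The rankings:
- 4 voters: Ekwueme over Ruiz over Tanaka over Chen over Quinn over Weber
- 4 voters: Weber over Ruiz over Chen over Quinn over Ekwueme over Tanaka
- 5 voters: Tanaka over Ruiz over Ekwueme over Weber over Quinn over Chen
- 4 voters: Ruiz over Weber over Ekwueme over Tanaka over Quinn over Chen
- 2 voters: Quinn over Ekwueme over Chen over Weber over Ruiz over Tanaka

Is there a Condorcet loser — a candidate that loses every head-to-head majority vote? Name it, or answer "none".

Pairwise majorities:
Ekwueme vs Ruiz: Ruiz, 13–6.
Ekwueme vs Tanaka: Ekwueme wins 14–5.
Ekwueme vs Chen: Ekwueme preferred on 4+5+4+2 = 15 ballots; Ekwueme wins 15–4.
Ekwueme vs Weber: Ekwueme wins 11–8.
Ekwueme vs Quinn: Ekwueme wins 13–6.
Ruiz vs Tanaka: Ruiz, 14–5.
Ruiz vs Chen: Ruiz wins 17–2.
Ruiz vs Weber: 4+5+4 = 13 for Ruiz, 6 for Weber — Ruiz by 13–6.
Ruiz vs Quinn: Ruiz, 17–2.
Tanaka vs Chen: Tanaka is ranked higher on 4+5+4 = 13 ballots, Chen on 6. Tanaka wins 13–6.
Tanaka vs Weber: Weber wins 10–9.
Tanaka vs Quinn: Tanaka wins 13–6.
Chen vs Weber: Weber, 13–6.
Chen vs Quinn: Chen is ranked higher on 4+4 = 8 ballots, Quinn on 11. Quinn wins 11–8.
Weber vs Quinn: Weber, 13–6.
Chen loses to every other candidate — it is the Condorcet loser.

Chen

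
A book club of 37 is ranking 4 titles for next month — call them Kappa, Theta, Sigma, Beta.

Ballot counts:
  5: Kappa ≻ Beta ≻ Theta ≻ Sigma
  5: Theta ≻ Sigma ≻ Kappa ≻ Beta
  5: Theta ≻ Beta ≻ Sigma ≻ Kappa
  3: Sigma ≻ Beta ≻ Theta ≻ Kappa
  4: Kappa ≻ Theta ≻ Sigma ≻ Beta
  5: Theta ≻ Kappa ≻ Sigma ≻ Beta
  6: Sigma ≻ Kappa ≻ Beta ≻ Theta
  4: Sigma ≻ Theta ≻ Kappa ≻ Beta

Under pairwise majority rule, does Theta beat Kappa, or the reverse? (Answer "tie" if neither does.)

Ballots ranking Theta above Kappa: 5 + 5 + 3 + 5 + 4 = 22.
Ballots ranking Kappa above Theta: 37 − 22 = 15.
Theta wins the head-to-head 22–15.

Theta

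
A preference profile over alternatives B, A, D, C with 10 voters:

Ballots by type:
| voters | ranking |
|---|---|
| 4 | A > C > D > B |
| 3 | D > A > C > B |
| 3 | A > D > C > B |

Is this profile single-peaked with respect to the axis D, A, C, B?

yes

Axis positions: D=1, A=2, C=3, B=4.
Type 1 (peak A at position 2): ranking walks positions 2-3-1-4, expanding outward from the peak — single-peaked.
Type 2 (peak D at position 1): ranking walks positions 1-2-3-4, expanding outward from the peak — single-peaked.
Type 3 (peak A at position 2): ranking walks positions 2-1-3-4, expanding outward from the peak — single-peaked.
Every ranking is single-peaked on this axis.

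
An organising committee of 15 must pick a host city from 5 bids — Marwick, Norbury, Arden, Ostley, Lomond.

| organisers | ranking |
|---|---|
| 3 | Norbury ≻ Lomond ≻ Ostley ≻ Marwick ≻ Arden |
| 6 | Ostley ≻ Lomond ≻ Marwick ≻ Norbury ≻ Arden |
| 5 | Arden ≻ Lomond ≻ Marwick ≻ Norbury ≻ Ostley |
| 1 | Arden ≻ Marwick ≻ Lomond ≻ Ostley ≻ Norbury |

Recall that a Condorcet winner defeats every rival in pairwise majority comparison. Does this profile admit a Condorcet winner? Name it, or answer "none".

Check each pair by majority over 15 ballots:
Marwick–Norbury: Marwick 12–3.
Marwick–Arden: Marwick 9–6.
Marwick–Ostley: Ostley 9–6.
Marwick vs Lomond: Lomond, 14–1.
Norbury vs Arden: Norbury, 9–6.
Norbury vs Ostley: Norbury wins 8–7.
Norbury vs Lomond: Lomond wins 12–3.
Arden vs Ostley: Ostley, 9–6.
Arden vs Lomond: Lomond wins 9–6.
Ostley vs Lomond: Lomond wins 9–6.
Lomond wins every pairwise contest, so Lomond is the Condorcet winner.

Lomond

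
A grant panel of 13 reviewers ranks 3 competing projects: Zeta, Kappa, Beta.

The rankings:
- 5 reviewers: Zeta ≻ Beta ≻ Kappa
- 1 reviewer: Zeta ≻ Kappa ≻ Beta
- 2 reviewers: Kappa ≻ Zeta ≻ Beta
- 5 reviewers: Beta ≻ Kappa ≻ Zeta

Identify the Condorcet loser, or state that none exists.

none

Head-to-head results (13 reviewers):
Zeta vs Kappa: Zeta preferred on 5+1 = 6 ballots; Kappa wins 7–6.
Zeta vs Beta: Zeta wins 8–5.
Kappa vs Beta: Beta wins 10–3.
Each project has at least one pairwise win (Zeta beats Beta; Kappa beats Zeta; Beta beats Kappa) — no Condorcet loser.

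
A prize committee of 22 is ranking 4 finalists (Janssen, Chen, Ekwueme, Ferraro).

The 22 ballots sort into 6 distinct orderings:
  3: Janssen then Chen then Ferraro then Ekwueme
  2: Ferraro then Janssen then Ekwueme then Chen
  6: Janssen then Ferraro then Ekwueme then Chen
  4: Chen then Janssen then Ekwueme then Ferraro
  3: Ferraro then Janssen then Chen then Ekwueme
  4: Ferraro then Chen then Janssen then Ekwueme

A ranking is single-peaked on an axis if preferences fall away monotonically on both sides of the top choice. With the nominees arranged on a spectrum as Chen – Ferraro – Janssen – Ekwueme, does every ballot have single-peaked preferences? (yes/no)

no

Axis positions: Chen=1, Ferraro=2, Janssen=3, Ekwueme=4.
Bloc 1: ranking walks positions 3-1-2-4; Chen is ranked above Ferraro even though Ferraro lies between Chen and the peak Janssen on the axis — preferences dip and rise again. Not single-peaked.
Bloc 2 (peak Ferraro at position 2): ranking walks positions 2-3-4-1, expanding outward from the peak — single-peaked.
Bloc 3 (peak Janssen at position 3): ranking walks positions 3-2-4-1, expanding outward from the peak — single-peaked.
Bloc 4: ranking walks positions 1-3-4-2; Janssen is ranked above Ferraro even though Ferraro lies between Janssen and the peak Chen on the axis — preferences dip and rise again. Not single-peaked.
Bloc 5 (peak Ferraro at position 2): ranking walks positions 2-3-1-4, expanding outward from the peak — single-peaked.
Bloc 6 (peak Ferraro at position 2): ranking walks positions 2-1-3-4, expanding outward from the peak — single-peaked.
Bloc 1 violates single-peakedness, so the profile is not single-peaked on this axis.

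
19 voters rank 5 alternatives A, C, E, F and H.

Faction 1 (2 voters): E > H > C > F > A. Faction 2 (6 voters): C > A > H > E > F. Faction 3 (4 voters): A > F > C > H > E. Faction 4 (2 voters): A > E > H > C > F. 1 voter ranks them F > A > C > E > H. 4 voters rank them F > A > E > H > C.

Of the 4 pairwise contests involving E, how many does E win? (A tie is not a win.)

1

E against each rival (19 voters):
E–A: A 17–2.
E vs C: 2+2+4 = 8 for E, 11 for C — C by 11–8.
E vs F: 2+6+2 = 10 for E, 9 for F — E by 10–9.
E vs H: E is ranked higher on 2+2+1+4 = 9 ballots, H on 10. H wins 10–9.
E beats F; loses to A, C, H — 1 pairwise win.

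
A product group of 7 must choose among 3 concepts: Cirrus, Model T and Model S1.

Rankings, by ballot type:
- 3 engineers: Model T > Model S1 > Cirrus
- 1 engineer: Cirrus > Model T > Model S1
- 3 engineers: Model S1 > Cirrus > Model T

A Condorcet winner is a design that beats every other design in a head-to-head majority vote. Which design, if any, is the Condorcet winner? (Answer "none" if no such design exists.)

Pairwise majorities:
Cirrus vs Model T: Cirrus is ranked higher on 1+3 = 4 ballots, Model T on 3. Cirrus wins 4–3.
Cirrus vs Model S1: Cirrus preferred on 1 ballot; Model S1 wins 6–1.
Model T vs Model S1: 3+1 = 4 for Model T, 3 for Model S1 — Model T by 4–3.
No design is unbeaten: Cirrus loses to Model S1; Model T loses to Cirrus; Model S1 loses to Model T. In particular Cirrus beats Model T beats Model S1 beats Cirrus is a majority cycle — no Condorcet winner exists.

none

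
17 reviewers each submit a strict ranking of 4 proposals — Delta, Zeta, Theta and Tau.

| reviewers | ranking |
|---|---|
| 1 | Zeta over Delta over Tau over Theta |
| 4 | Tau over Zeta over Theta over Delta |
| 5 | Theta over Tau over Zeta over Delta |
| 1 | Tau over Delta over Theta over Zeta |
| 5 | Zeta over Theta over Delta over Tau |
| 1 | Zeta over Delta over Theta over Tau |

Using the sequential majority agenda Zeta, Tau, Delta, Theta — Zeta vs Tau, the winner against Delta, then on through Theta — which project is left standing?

Round 1: Zeta vs Tau — 7–10, Tau advances.
Round 2: Tau vs Delta — 10–7, Tau advances.
Round 3: Tau vs Theta — 6–11, Theta advances.
Theta survives the agenda.

Theta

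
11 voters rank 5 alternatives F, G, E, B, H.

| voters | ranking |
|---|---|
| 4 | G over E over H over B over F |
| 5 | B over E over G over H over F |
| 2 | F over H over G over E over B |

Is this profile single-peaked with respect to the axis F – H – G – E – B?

Axis positions: F=1, H=2, G=3, E=4, B=5.
Cluster 1 (peak G at position 3): ranking walks positions 3-4-2-5-1, expanding outward from the peak — single-peaked.
Cluster 2 (peak B at position 5): ranking walks positions 5-4-3-2-1, expanding outward from the peak — single-peaked.
Cluster 3 (peak F at position 1): ranking walks positions 1-2-3-4-5, expanding outward from the peak — single-peaked.
Every ranking is single-peaked on this axis.

yes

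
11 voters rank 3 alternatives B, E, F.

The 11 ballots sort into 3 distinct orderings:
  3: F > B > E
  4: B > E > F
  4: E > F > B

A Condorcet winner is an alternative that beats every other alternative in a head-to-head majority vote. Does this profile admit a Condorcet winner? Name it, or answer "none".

none

Check each pair by majority over 11 ballots:
B vs E: B, 7–4.
B vs F: F wins 7–4.
E–F: E 8–3.
No alternative is unbeaten: B loses to F; E loses to B; F loses to E. In particular B > E > F > B is a majority cycle — no Condorcet winner exists.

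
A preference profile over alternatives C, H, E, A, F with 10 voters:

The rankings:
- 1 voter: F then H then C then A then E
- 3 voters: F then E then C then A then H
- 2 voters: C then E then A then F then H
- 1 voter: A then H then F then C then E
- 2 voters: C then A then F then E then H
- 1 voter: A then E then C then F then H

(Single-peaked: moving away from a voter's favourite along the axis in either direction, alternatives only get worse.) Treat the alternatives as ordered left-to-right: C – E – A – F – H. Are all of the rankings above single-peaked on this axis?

Axis positions: C=1, E=2, A=3, F=4, H=5.
Cluster 1: ranking walks positions 4-5-1-3-2; C is ranked above A even though A lies between C and the peak F on the axis — preferences dip and rise again. Not single-peaked.
Cluster 2: ranking walks positions 4-2-1-3-5; E is ranked above A even though A lies between E and the peak F on the axis — preferences dip and rise again. Not single-peaked.
Cluster 3 (peak C at position 1): ranking walks positions 1-2-3-4-5, expanding outward from the peak — single-peaked.
Cluster 4: ranking walks positions 3-5-4-1-2; H is ranked above F even though F lies between H and the peak A on the axis — preferences dip and rise again. Not single-peaked.
Cluster 5: ranking walks positions 1-3-4-2-5; A is ranked above E even though E lies between A and the peak C on the axis — preferences dip and rise again. Not single-peaked.
Cluster 6 (peak A at position 3): ranking walks positions 3-2-1-4-5, expanding outward from the peak — single-peaked.
Cluster 1 violates single-peakedness, so the profile is not single-peaked on this axis.

no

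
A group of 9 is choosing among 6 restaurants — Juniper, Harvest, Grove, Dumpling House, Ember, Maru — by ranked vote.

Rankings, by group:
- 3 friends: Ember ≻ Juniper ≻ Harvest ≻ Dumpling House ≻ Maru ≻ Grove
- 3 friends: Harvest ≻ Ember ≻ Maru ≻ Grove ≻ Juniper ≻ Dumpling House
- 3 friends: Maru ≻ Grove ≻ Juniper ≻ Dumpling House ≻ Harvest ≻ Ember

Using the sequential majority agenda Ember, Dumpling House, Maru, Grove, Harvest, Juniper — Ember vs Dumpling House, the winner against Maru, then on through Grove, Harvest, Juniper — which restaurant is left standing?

Juniper

Round 1: Ember vs Dumpling House — 6–3, Ember advances.
Round 2: Ember vs Maru — 6–3, Ember advances.
Round 3: Ember vs Grove — 6–3, Ember advances.
Round 4: Ember vs Harvest — 3–6, Harvest advances.
Round 5: Harvest vs Juniper — 3–6, Juniper advances.
Juniper survives the agenda.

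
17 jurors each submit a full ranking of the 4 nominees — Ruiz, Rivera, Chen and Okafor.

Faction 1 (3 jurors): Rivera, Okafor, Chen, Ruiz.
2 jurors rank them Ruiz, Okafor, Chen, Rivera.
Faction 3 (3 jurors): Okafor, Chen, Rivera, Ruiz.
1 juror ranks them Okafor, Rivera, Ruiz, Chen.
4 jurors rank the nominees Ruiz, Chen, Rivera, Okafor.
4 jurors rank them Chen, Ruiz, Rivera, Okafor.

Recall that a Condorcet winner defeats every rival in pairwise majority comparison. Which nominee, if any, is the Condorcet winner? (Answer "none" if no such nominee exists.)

none

Pairwise majorities:
Ruiz vs Rivera: 2+4+4 = 10 for Ruiz, 7 for Rivera — Ruiz by 10–7.
Ruiz vs Chen: Ruiz preferred on 2+1+4 = 7 ballots; Chen wins 10–7.
Ruiz vs Okafor: Ruiz preferred on 2+4+4 = 10 ballots; Ruiz wins 10–7.
Rivera vs Chen: Rivera is ranked higher on 3+1 = 4 ballots, Chen on 13. Chen wins 13–4.
Rivera vs Okafor: Rivera is ranked higher on 3+4+4 = 11 ballots, Okafor on 6. Rivera wins 11–6.
Chen vs Okafor: Chen is ranked higher on 4+4 = 8 ballots, Okafor on 9. Okafor wins 9–8.
No nominee is unbeaten: Ruiz loses to Chen; Rivera loses to Ruiz; Chen loses to Okafor; Okafor loses to Ruiz. In particular Ruiz > Okafor > Chen > Ruiz is a majority cycle — no Condorcet winner exists.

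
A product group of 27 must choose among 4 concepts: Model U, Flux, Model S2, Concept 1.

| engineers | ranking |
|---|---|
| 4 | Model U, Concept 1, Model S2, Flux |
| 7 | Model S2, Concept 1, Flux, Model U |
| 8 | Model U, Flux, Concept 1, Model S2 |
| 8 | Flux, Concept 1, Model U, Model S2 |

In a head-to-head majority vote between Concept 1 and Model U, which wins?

Ballots ranking Concept 1 above Model U: 7 + 8 = 15.
Ballots ranking Model U above Concept 1: 27 − 15 = 12.
Concept 1 wins the head-to-head 15–12.

Concept 1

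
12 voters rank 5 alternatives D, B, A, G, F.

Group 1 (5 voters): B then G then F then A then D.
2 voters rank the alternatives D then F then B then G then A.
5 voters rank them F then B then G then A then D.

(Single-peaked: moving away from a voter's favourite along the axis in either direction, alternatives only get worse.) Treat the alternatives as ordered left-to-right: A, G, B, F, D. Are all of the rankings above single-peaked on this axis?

yes

Axis positions: A=1, G=2, B=3, F=4, D=5.
Group 1 (peak B at position 3): ranking walks positions 3-2-4-1-5, expanding outward from the peak — single-peaked.
Group 2 (peak D at position 5): ranking walks positions 5-4-3-2-1, expanding outward from the peak — single-peaked.
Group 3 (peak F at position 4): ranking walks positions 4-3-2-1-5, expanding outward from the peak — single-peaked.
Every ranking is single-peaked on this axis.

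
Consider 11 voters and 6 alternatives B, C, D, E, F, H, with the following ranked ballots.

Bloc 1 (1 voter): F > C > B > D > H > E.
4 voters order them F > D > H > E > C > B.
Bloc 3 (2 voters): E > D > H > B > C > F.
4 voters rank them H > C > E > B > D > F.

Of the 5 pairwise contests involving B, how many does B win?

1

B against each rival (11 voters):
B vs C: C wins 9–2.
B vs D: D wins 6–5.
B vs E: 1 to 10, E.
B vs F: B, 6–5.
B vs H: 1 to 10, H.
B beats F; loses to C, D, E, H — 1 pairwise win.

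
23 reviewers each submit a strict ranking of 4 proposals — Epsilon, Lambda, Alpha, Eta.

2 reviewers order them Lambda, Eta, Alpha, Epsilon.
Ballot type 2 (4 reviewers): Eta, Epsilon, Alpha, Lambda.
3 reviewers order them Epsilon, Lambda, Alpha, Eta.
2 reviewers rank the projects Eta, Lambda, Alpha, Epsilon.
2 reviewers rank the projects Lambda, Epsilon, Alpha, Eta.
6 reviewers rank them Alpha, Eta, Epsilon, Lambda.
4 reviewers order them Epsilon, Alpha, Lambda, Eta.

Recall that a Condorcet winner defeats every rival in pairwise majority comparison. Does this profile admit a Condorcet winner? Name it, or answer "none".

Head-to-head results (23 reviewers):
Epsilon–Lambda: Epsilon 17–6.
Epsilon vs Alpha: Epsilon wins 13–10.
Epsilon vs Eta: Eta wins 14–9.
Lambda vs Alpha: Alpha wins 14–9.
Lambda–Eta: Eta 12–11.
Alpha–Eta: Alpha 15–8.
Each project drops at least one matchup (Epsilon loses to Eta; Lambda loses to Epsilon; Alpha loses to Epsilon; Eta loses to Alpha); the cycle Epsilon → Alpha → Eta → Epsilon rules out a Condorcet winner.

none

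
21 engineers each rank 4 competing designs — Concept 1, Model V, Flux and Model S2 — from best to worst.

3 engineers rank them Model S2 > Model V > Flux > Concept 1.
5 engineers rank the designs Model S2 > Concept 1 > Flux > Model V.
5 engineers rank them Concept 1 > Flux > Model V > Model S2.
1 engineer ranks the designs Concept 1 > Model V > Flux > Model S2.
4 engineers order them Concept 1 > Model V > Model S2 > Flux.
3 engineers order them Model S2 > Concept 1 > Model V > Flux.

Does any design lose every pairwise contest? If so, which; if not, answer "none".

Flux

Head-to-head results (21 engineers):
Concept 1 vs Model V: 18 to 3, Concept 1.
Concept 1 vs Flux: Concept 1 preferred on 5+5+1+4+3 = 18 ballots; Concept 1 wins 18–3.
Concept 1 vs Model S2: Model S2 wins 11–10.
Model V vs Flux: 3+1+4+3 = 11 for Model V, 10 for Flux — Model V by 11–10.
Model V vs Model S2: Model S2, 11–10.
Flux vs Model S2: Model S2, 15–6.
Flux loses to every other design — it is the Condorcet loser.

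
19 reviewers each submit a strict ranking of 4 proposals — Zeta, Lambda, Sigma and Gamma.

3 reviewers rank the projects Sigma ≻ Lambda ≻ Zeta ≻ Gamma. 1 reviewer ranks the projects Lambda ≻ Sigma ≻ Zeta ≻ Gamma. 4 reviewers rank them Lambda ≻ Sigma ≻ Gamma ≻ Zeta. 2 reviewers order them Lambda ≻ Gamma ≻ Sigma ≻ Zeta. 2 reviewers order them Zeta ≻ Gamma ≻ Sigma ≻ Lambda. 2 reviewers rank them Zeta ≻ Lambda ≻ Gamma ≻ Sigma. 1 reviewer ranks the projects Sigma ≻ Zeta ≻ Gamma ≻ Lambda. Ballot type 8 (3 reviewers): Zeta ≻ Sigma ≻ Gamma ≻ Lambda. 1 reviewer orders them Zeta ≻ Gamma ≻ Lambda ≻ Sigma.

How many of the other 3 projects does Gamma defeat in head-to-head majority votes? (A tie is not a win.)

0

Gamma against each rival (19 reviewers):
Gamma vs Zeta: Zeta, 13–6.
Gamma vs Lambda: 2+1+3+1 = 7 for Gamma, 12 for Lambda — Lambda by 12–7.
Gamma vs Sigma: Sigma wins 12–7.
Gamma beats no one; loses to Zeta, Lambda, Sigma — 0 pairwise wins.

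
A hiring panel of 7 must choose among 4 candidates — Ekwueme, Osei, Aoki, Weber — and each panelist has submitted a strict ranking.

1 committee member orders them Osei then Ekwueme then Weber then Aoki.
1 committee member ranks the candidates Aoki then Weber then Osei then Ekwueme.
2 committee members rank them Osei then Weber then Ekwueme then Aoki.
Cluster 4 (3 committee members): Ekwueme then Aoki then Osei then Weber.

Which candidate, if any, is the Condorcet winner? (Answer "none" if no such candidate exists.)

Head-to-head results (7 committee members):
Ekwueme vs Osei: Osei wins 4–3.
Ekwueme–Aoki: Ekwueme 6–1.
Ekwueme vs Weber: Ekwueme, 4–3.
Osei vs Aoki: Aoki, 4–3.
Osei–Weber: Osei 6–1.
Aoki–Weber: Aoki 4–3.
No candidate is unbeaten: Ekwueme loses to Osei; Osei loses to Aoki; Aoki loses to Ekwueme; Weber loses to Ekwueme. In particular Ekwueme > Aoki > Osei > Ekwueme is a majority cycle — no Condorcet winner exists.

none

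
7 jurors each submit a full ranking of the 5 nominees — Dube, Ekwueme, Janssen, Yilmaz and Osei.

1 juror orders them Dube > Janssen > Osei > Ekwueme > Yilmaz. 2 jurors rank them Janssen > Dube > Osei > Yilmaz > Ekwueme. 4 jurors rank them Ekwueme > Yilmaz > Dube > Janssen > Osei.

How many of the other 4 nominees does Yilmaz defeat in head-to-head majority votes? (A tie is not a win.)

Yilmaz against each rival (7 jurors):
Yilmaz vs Dube: 4 for Yilmaz, 3 for Dube — Yilmaz by 4–3.
Yilmaz–Ekwueme: Ekwueme 5–2.
Yilmaz vs Janssen: 4 for Yilmaz, 3 for Janssen — Yilmaz by 4–3.
Yilmaz vs Osei: Yilmaz wins 4–3.
Yilmaz beats Dube, Janssen, Osei; loses to Ekwueme — 3 pairwise wins.

3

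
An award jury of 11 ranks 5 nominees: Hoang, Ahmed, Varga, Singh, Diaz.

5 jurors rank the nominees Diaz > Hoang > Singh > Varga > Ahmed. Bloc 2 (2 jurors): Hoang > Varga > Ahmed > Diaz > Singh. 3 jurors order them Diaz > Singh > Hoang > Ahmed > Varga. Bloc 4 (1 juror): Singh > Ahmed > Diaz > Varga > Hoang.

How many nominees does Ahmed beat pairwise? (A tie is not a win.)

0

Ahmed against each rival (11 jurors):
Ahmed vs Hoang: Hoang wins 10–1.
Ahmed vs Varga: Ahmed is ranked higher on 3+1 = 4 ballots, Varga on 7. Varga wins 7–4.
Ahmed vs Singh: Singh, 9–2.
Ahmed vs Diaz: Diaz wins 8–3.
Ahmed beats no one; loses to Hoang, Varga, Singh, Diaz — 0 pairwise wins.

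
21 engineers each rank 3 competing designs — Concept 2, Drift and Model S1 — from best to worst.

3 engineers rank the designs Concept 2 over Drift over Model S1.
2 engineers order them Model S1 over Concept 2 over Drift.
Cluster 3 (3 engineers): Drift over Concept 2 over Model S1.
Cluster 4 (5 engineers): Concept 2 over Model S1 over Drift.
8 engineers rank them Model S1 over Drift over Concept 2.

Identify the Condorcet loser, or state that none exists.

none

Head-to-head results (21 engineers):
Concept 2 vs Drift: 3+2+5 = 10 for Concept 2, 11 for Drift — Drift by 11–10.
Concept 2 vs Model S1: 3+3+5 = 11 for Concept 2, 10 for Model S1 — Concept 2 by 11–10.
Drift vs Model S1: Model S1 wins 15–6.
Each design has at least one pairwise win (Concept 2 beats Model S1; Drift beats Concept 2; Model S1 beats Drift) — no Condorcet loser.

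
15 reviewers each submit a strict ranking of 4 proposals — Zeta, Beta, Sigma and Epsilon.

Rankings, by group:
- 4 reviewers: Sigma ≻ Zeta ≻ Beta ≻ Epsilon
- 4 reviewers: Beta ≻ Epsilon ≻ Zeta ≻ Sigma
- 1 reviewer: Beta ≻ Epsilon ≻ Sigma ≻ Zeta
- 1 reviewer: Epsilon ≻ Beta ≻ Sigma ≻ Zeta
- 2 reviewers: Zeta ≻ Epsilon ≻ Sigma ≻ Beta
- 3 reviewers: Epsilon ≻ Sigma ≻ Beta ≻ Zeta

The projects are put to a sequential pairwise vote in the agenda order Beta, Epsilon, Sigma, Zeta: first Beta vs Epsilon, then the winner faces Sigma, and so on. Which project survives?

Sigma

Round 1: Beta vs Epsilon — 9–6, Beta advances.
Round 2: Beta vs Sigma — 6–9, Sigma advances.
Round 3: Sigma vs Zeta — 9–6, Sigma advances.
The agenda winner is Sigma.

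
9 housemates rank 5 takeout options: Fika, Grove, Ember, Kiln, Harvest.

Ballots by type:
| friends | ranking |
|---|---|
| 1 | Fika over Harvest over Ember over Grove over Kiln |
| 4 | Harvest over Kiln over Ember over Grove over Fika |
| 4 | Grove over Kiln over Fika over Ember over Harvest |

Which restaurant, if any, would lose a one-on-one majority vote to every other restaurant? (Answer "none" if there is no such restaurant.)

Head-to-head results (9 friends):
Fika vs Grove: Fika is ranked higher on 1 ballot, Grove on 8. Grove wins 8–1.
Fika vs Ember: Fika, 5–4.
Fika vs Kiln: 1 for Fika, 8 for Kiln — Kiln by 8–1.
Fika vs Harvest: 1+4 = 5 for Fika, 4 for Harvest — Fika by 5–4.
Grove vs Ember: Ember wins 5–4.
Grove–Kiln: Grove 5–4.
Grove vs Harvest: Harvest wins 5–4.
Ember vs Kiln: Ember is ranked higher on 1 ballot, Kiln on 8. Kiln wins 8–1.
Ember vs Harvest: Harvest, 5–4.
Kiln vs Harvest: Kiln is ranked higher on 4 ballots, Harvest on 5. Harvest wins 5–4.
No restaurant is winless: Fika beats Ember; Grove beats Fika; Ember beats Grove; Kiln beats Fika; Harvest beats Grove. There is no Condorcet loser.

none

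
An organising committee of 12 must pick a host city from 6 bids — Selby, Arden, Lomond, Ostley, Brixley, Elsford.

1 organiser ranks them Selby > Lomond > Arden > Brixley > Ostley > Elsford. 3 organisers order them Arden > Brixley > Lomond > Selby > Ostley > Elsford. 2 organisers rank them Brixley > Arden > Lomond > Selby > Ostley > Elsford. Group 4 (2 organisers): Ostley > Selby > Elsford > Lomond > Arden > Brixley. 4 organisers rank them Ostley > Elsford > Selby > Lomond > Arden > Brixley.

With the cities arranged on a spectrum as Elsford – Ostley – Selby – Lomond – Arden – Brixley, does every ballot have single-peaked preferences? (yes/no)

Axis positions: Elsford=1, Ostley=2, Selby=3, Lomond=4, Arden=5, Brixley=6.
Group 1 (peak Selby at position 3): ranking walks positions 3-4-5-6-2-1, expanding outward from the peak — single-peaked.
Group 2 (peak Arden at position 5): ranking walks positions 5-6-4-3-2-1, expanding outward from the peak — single-peaked.
Group 3 (peak Brixley at position 6): ranking walks positions 6-5-4-3-2-1, expanding outward from the peak — single-peaked.
Group 4 (peak Ostley at position 2): ranking walks positions 2-3-1-4-5-6, expanding outward from the peak — single-peaked.
Group 5 (peak Ostley at position 2): ranking walks positions 2-1-3-4-5-6, expanding outward from the peak — single-peaked.
Every ranking is single-peaked on this axis.

yes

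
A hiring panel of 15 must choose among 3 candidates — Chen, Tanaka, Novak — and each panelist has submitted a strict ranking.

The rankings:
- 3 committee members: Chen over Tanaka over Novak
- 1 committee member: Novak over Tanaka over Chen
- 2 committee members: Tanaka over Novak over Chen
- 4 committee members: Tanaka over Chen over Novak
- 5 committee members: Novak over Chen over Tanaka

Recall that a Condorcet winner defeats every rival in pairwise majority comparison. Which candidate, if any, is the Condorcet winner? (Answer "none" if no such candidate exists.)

Pairwise majorities:
Chen vs Tanaka: Chen preferred on 3+5 = 8 ballots; Chen wins 8–7.
Chen vs Novak: 7 to 8, Novak.
Tanaka vs Novak: 3+2+4 = 9 for Tanaka, 6 for Novak — Tanaka by 9–6.
Each candidate drops at least one matchup (Chen loses to Novak; Tanaka loses to Chen; Novak loses to Tanaka); the cycle Chen > Tanaka > Novak > Chen rules out a Condorcet winner.

none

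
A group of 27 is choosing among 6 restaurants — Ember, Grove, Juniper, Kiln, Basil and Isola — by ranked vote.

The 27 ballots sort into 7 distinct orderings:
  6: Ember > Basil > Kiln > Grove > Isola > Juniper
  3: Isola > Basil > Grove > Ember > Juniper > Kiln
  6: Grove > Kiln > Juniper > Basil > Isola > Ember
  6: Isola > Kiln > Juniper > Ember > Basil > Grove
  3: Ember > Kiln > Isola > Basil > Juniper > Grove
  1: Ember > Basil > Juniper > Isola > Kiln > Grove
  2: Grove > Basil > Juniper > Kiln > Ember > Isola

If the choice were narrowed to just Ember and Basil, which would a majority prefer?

Ember

Ballots ranking Ember above Basil: 6 + 6 + 3 + 1 = 16.
Ballots ranking Basil above Ember: 27 − 16 = 11.
Ember wins the head-to-head 16–11.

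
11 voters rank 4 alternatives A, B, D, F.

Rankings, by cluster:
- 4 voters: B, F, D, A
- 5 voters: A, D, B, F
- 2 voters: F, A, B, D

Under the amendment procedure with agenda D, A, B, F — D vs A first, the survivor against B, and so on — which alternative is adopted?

Round 1: D vs A — 4–7, A advances.
Round 2: A vs B — 7–4, A advances.
Round 3: A vs F — 5–6, F advances.
The agenda winner is F.

F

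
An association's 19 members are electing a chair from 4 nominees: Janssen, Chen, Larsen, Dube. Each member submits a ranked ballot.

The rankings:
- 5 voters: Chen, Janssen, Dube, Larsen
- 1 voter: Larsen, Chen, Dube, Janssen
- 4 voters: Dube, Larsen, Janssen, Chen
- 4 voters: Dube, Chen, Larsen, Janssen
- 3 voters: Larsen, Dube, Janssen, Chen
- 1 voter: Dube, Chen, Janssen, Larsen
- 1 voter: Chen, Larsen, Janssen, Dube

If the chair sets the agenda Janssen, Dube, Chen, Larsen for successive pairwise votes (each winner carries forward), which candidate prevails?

Dube

Round 1: Janssen vs Dube — 6–13, Dube advances.
Round 2: Dube vs Chen — 12–7, Dube advances.
Round 3: Dube vs Larsen — 14–5, Dube advances.
Dube survives the agenda.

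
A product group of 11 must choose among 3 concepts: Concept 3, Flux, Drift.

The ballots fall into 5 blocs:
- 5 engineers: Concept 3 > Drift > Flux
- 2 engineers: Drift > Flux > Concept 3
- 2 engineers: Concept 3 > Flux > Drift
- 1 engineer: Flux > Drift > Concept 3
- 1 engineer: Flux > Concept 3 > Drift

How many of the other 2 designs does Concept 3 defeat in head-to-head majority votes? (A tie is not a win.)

Concept 3 against each rival (11 engineers):
Concept 3 vs Flux: Concept 3, 7–4.
Concept 3 vs Drift: Concept 3 preferred on 5+2+1 = 8 ballots; Concept 3 wins 8–3.
Concept 3 beats Flux, Drift — 2 pairwise wins.

2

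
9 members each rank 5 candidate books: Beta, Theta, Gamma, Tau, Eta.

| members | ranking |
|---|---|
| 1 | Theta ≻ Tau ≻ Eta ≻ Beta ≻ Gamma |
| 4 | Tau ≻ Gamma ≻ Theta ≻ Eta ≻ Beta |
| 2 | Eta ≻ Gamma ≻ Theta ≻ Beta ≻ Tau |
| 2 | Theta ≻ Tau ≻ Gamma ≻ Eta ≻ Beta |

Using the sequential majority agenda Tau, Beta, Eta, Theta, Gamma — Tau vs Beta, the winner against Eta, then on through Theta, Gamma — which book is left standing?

Gamma

Round 1: Tau vs Beta — 7–2, Tau advances.
Round 2: Tau vs Eta — 7–2, Tau advances.
Round 3: Tau vs Theta — 4–5, Theta advances.
Round 4: Theta vs Gamma — 3–6, Gamma advances.
The agenda winner is Gamma.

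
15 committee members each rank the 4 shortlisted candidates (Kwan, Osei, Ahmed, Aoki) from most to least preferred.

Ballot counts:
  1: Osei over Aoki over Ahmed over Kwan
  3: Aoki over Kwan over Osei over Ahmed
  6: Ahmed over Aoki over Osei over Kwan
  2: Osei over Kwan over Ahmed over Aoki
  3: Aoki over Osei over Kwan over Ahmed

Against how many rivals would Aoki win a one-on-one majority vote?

2

Aoki against each rival (15 committee members):
Aoki vs Kwan: 1+3+6+3 = 13 for Aoki, 2 for Kwan — Aoki by 13–2.
Aoki vs Osei: 12 to 3, Aoki.
Aoki vs Ahmed: 7 to 8, Ahmed.
Aoki beats Kwan, Osei; loses to Ahmed — 2 pairwise wins.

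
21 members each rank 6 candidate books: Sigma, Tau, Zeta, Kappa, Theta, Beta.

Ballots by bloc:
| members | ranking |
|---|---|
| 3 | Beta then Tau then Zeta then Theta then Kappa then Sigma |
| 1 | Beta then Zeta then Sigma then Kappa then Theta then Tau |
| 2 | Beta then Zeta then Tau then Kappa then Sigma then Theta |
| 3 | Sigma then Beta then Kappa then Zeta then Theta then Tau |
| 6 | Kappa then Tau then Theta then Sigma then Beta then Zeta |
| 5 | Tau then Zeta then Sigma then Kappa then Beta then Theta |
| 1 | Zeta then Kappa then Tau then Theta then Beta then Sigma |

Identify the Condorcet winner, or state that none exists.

Pairwise majorities:
Sigma vs Tau: Tau wins 17–4.
Sigma–Zeta: Zeta 12–9.
Sigma vs Kappa: Kappa wins 12–9.
Sigma–Theta: Sigma 11–10.
Sigma vs Beta: Sigma wins 14–7.
Tau vs Zeta: Tau, 14–7.
Tau vs Kappa: Kappa wins 11–10.
Tau–Theta: Tau 17–4.
Tau vs Beta: Tau, 12–9.
Zeta–Kappa: Zeta 12–9.
Zeta–Theta: Zeta 15–6.
Zeta vs Beta: Beta wins 15–6.
Kappa–Theta: Kappa 18–3.
Kappa vs Beta: Kappa wins 12–9.
Theta–Beta: Beta 14–7.
No book is unbeaten: Sigma loses to Tau; Tau loses to Kappa; Zeta loses to Tau; Kappa loses to Zeta; Theta loses to Sigma; Beta loses to Sigma. In particular Sigma > Beta > Zeta > Sigma is a majority cycle — no Condorcet winner exists.

none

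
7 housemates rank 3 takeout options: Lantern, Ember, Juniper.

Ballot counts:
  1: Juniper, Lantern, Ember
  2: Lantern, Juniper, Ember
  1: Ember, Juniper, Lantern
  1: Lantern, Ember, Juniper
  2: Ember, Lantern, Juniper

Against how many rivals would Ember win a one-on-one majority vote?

1

Ember against each rival (7 friends):
Ember vs Lantern: 3 to 4, Lantern.
Ember vs Juniper: 4 to 3, Ember.
Ember beats Juniper; loses to Lantern — 1 pairwise win.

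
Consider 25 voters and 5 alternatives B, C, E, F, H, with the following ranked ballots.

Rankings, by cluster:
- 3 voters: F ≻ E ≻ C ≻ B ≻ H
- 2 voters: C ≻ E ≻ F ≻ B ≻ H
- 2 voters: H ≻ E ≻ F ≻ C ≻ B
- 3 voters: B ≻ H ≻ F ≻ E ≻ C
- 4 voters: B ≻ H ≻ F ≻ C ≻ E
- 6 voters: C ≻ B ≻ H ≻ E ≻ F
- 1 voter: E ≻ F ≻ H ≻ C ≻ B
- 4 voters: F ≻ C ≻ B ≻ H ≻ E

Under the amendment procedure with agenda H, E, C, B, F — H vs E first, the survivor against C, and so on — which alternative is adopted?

F

Round 1: H vs E — 19–6, H advances.
Round 2: H vs C — 10–15, C advances.
Round 3: C vs B — 18–7, C advances.
Round 4: C vs F — 8–17, F advances.
The agenda winner is F.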